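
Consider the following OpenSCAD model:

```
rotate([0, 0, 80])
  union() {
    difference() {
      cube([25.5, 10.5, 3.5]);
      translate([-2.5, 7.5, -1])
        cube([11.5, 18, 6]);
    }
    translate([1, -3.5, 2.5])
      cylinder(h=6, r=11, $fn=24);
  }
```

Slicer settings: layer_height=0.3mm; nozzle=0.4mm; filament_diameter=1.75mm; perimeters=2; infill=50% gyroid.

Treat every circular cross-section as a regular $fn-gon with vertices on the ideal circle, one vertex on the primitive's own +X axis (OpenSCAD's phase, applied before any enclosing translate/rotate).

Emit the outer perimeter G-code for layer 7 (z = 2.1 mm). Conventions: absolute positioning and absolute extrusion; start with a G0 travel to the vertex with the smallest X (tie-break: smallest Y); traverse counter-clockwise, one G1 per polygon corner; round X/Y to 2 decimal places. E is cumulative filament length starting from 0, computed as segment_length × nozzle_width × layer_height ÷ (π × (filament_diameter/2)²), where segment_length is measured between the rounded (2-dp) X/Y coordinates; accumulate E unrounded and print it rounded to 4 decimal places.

At z = 2.1 mm: the 25.5×10.5 cube contributes its full rectangle; the cube at (-2.5, 7.5) (footprint 11.5×18) is included at this height; Subtracting the remaining from the first: starting from the 25.5×10.5 cube, the 11.5×18 cube at (-2.5, 7.5) partially overlaps it — only the 27.00 mm² overlap (of its 207.00 mm²) is removed, clipping the outline — 1 connected region; the cylinder at (1, -3.5) does not reach this height (z outside [2.5, 8.5]); Taking the union: only the result so far is present, so the union is just that shape — 1 connected region; (whole slice rotated 80° about Z — lengths, areas and connectivity unchanged). The outline is a single polygon with 6 vertices. Extrusion per mm of travel: 0.4 × 0.3 / (π × 0.875²) = 0.049890. Accumulating E over each segment gives final E = 3.5929.

G0 X-8.78 Y10.69 Z2.10
G1 X-5.82 Y10.17 E0.1499
G1 X-7.39 Y1.30 E0.5993
G1 X0.00 Y0.00 E0.9737
G1 X4.43 Y25.11 E2.2458
G1 X-5.91 Y26.94 E2.7697
G1 X-8.78 Y10.69 E3.5929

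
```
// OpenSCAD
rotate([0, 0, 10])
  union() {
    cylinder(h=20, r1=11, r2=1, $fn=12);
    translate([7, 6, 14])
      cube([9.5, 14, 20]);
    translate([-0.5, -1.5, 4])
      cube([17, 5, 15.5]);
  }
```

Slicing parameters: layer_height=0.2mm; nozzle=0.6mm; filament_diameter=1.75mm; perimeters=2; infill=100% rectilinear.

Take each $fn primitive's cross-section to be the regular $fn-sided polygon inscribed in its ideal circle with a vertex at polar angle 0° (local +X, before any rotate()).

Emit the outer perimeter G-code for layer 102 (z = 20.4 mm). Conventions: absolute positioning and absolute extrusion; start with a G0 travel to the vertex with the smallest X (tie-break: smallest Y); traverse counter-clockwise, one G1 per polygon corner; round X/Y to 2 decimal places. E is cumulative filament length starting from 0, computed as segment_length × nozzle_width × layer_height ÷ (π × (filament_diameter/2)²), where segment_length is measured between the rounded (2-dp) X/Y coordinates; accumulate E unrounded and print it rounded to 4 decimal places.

At z = 20.4 mm: the cone does not reach this height (z outside [0, 20]); the cube at (7, 6) (footprint 9.5×14) is included at this height; the cube at (-0.5, -1.5) is absent (z outside [4, 19.5]); Taking the union: only the 9.5×14 cube at (7, 6) is present, so the union is just that shape — 1 connected region; (rotated 10° about Z; rotation is an isometry so areas/perimeters/island counts are preserved). The outline is a single polygon with 4 vertices. Extrusion per mm of travel: 0.6 × 0.2 / (π × 0.875²) = 0.049890. Accumulating E over each segment gives final E = 2.3455.

G0 X3.42 Y20.91 Z20.40
G1 X5.85 Y7.12 E0.6986
G1 X15.21 Y8.77 E1.1728
G1 X12.78 Y22.56 E1.8713
G1 X3.42 Y20.91 E2.3455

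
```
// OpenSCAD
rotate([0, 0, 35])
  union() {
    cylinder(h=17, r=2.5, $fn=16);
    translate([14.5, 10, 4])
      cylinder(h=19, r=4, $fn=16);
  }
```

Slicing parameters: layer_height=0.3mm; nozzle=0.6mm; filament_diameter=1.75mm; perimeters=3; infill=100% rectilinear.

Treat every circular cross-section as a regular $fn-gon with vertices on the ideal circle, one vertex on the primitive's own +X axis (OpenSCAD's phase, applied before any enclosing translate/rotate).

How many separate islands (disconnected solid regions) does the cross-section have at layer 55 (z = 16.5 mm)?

At z = 16.5 mm: the cylinder: section is a regular 16-gon, circumradius r=2.5; the cylinder at (14.5, 10): section is a regular 16-gon, circumradius r=4; Taking the union: the 2 present regions are separate (no shared area or edge), so areas and boundary lengths simply add and each stays a separate island — 2 connected regions; (rotated 35° about Z; rotation is an isometry so areas/perimeters/island counts are preserved). Overall, the cross-section has 2 separate islands. Island count = 2.

2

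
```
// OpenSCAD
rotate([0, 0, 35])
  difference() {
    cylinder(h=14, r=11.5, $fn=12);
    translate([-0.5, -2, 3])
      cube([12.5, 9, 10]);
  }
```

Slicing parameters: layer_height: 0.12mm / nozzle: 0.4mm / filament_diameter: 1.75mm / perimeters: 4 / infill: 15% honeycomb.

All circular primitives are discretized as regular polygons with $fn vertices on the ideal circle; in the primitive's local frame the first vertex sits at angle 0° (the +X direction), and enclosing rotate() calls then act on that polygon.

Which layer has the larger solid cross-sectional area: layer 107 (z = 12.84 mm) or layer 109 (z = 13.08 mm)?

layer 109 (z = 13.08 mm)

Layer 107 (z = 12.84): the cylinder: section is a regular 12-gon, circumradius r=11.5 (area = (12/2)·11.500²·sin(360°/12) = 396.75 mm²); the cube at (-0.5, -2) is present — its section is the full 12.5×9 rectangle (area 112.50 mm²); Subtracting the remaining from the first: starting from the r=11.5 cylinder (396.75 mm²), the 12.5×9 cube at (-0.5, -2) partially overlaps it — only the 100.33 mm² overlap (of its 112.50 mm²) is removed, clipping the outline — area = 296.42 mm²; (whole slice rotated 35° about Z — lengths, areas and connectivity unchanged). So its area = 296.42 mm². Layer 109 (z = 13.08): the r=11.5 cylinder contributes a regular 12-gon of circumradius 11.5 (area = (12/2)·11.500²·sin(360°/12) = 396.75 mm²); the cube at (-0.5, -2) is not intersected at this z (z outside [3, 13]); Taking the first minus the rest: none of the subtracted shapes is present at this height, so the r=11.5 cylinder is unchanged — area = 396.75 mm²; (rotated 35° about Z; rotation is an isometry so areas/perimeters/island counts are preserved). So its area = 396.75 mm². Layer 109 is larger (396.75 vs 296.42 mm²).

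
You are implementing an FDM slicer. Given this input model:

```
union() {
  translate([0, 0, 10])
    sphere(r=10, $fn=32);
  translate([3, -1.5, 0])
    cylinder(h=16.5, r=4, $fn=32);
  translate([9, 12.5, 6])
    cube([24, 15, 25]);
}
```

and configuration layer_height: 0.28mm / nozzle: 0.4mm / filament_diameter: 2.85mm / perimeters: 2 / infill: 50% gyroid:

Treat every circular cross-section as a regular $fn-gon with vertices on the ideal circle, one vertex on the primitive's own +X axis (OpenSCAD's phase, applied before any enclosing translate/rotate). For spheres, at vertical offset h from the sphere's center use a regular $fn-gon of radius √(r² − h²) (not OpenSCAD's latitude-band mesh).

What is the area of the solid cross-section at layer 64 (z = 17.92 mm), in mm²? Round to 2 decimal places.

476.35 mm²

At z = 17.92 mm: the r=10 sphere slices to a regular 32-gon of circumradius 6.105 (√(r²−h²) with h=7.92 from center) (area = (32/2)·6.105²·sin(360°/32) = 116.35 mm²); the cylinder at (3, -1.5) does not reach this height (z outside [0, 16.5]); the cube at (9, 12.5) (footprint 24×15) is included at this height (area 360.00 mm²); Merging all regions: the 2 present regions are separate (no shared area or edge), so areas and boundary lengths simply add and each stays a separate island — area = 476.35 mm². Overall, the cross-section has 2 separate islands. Net area = 476.35 mm².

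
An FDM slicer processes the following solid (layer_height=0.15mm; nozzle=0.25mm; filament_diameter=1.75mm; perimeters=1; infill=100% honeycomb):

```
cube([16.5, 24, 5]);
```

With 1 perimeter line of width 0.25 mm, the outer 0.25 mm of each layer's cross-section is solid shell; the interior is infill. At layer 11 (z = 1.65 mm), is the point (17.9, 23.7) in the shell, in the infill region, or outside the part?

At z = 1.65 mm: the cube is present — its section is the full 16.5×24 rectangle. Overall, the cross-section is a single solid region. The nearest boundary edge runs (16.50, 0.00)→(16.50, 24.00); distance from the point to it = 1.40 mm. The point is not inside any of the regions above, so it lies outside the cross-section (1.40 mm from the nearest boundary).

outside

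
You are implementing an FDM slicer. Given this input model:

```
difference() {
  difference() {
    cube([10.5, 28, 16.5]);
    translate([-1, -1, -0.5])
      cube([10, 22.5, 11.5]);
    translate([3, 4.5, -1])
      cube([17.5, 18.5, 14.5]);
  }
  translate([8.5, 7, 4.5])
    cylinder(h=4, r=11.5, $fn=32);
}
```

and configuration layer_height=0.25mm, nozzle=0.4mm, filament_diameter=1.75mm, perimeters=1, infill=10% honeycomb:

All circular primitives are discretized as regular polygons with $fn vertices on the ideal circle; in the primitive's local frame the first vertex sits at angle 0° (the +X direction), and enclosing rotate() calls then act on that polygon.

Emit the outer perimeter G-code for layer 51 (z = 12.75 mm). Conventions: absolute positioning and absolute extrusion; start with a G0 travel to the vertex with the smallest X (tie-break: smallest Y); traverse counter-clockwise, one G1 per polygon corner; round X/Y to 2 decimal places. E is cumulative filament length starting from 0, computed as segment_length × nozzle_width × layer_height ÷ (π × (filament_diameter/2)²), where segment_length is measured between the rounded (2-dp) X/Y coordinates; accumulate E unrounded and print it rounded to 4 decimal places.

At z = 12.75 mm: the cube is present — its section is the full 10.5×28 rectangle; the cube at (-1, -1) is absent (z outside [-0.5, 11]); the cube at (3, 4.5) is present — its section is the full 17.5×18.5 rectangle; After the difference (first − rest): starting from the 10.5×28 cube, the 17.5×18.5 cube at (3, 4.5) partially overlaps it — only the 138.75 mm² overlap (of its 323.75 mm²) is removed, clipping the outline — 1 connected region; the cylinder at (8.5, 7) does not reach this height (z outside [4.5, 8.5]); Subtracting the remaining from the first: none of the subtracted shapes is present at this height, so the result so far is unchanged — 1 connected region. The outline is a single polygon with 8 vertices. Extrusion per mm of travel: 0.4 × 0.25 / (π × 0.875²) = 0.041575. Accumulating E over each segment gives final E = 3.8249.

G0 X0.00 Y0.00 Z12.75
G1 X10.50 Y0.00 E0.4365
G1 X10.50 Y4.50 E0.6236
G1 X3.00 Y4.50 E0.9354
G1 X3.00 Y23.00 E1.7046
G1 X10.50 Y23.00 E2.0164
G1 X10.50 Y28.00 E2.2243
G1 X0.00 Y28.00 E2.6608
G1 X0.00 Y0.00 E3.8249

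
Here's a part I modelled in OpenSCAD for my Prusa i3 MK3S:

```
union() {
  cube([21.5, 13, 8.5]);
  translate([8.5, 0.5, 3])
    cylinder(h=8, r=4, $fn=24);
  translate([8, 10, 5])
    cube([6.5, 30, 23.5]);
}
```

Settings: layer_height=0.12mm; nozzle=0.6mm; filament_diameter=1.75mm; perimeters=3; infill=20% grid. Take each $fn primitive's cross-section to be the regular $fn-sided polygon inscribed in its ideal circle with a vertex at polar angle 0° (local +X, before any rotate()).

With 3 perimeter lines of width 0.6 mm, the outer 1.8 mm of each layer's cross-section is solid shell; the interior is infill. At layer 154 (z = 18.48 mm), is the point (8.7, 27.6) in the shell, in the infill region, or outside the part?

shell

At z = 18.48 mm: the cube is not intersected at this z (z outside [0, 8.5]); the cylinder at (8.5, 0.5) is absent (z outside [3, 11]); the 6.5×30 cube at (8, 10) contributes its full rectangle; Combining (union): only the 6.5×30 cube at (8, 10) is present, so the union is just that shape — 1 connected region. Overall, the cross-section is a single solid region. The nearest boundary edge runs (8.00, 40.00)→(8.00, 10.00); distance from the point to it = 0.70 mm. The point is inside the cross-section, 0.70 mm from the nearest boundary — within the 1.8 mm shell band (3 × 0.6).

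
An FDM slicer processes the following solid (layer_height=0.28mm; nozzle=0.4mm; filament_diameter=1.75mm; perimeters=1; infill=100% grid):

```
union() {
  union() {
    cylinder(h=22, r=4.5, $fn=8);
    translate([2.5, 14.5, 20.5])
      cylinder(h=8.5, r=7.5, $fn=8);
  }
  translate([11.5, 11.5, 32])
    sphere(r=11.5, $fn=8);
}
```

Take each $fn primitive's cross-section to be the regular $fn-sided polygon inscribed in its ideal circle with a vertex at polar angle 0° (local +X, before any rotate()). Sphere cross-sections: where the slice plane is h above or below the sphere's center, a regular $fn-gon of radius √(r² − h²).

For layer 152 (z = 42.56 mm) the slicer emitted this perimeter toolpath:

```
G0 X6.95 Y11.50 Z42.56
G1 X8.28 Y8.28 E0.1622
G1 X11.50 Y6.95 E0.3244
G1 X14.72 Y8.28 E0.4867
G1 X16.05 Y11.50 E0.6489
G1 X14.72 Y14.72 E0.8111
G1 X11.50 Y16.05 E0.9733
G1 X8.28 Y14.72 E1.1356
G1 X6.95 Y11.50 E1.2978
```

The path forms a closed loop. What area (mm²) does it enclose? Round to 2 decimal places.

Apply the shoelace formula to the sequence of (X, Y) vertices; enclosed area = 58.60 mm².

58.60 mm²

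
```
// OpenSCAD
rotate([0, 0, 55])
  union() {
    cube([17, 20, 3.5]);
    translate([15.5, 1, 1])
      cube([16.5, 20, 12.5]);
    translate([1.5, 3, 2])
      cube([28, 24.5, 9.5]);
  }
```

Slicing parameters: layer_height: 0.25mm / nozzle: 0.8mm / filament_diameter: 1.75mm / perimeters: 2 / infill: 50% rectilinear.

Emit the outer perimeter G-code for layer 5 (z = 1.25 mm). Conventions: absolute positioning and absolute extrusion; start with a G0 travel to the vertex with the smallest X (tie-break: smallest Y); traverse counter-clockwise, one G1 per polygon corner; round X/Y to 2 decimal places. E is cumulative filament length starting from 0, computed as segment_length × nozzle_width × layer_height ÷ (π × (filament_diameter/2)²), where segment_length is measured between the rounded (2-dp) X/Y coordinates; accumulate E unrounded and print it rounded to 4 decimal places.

G0 X-16.38 Y11.47 Z1.25
G1 X0.00 Y0.00 E1.6627
G1 X9.75 Y13.93 E3.0765
G1 X8.93 Y14.50 E3.1596
G1 X17.54 Y26.79 E4.4073
G1 X1.15 Y38.26 E6.0707
G1 X-8.31 Y24.74 E7.4428
G1 X-7.49 Y24.17 E7.5258
G1 X-16.38 Y11.47 E8.8149

At z = 1.25 mm: the cube (footprint 17×20) is included at this height; the cube at (15.5, 1) (footprint 16.5×20) is included at this height; the cube at (1.5, 3) is absent (z outside [2, 11.5]); Merging all regions: the regions partially overlap (shared area 28.50 mm²), so overlapping operands fuse into one piece — 1 connected region; (whole slice rotated 55° about Z — lengths, areas and connectivity unchanged). The outline is a single polygon with 8 vertices. Extrusion per mm of travel: 0.8 × 0.25 / (π × 0.875²) = 0.083150. Accumulating E over each segment gives final E = 8.8149.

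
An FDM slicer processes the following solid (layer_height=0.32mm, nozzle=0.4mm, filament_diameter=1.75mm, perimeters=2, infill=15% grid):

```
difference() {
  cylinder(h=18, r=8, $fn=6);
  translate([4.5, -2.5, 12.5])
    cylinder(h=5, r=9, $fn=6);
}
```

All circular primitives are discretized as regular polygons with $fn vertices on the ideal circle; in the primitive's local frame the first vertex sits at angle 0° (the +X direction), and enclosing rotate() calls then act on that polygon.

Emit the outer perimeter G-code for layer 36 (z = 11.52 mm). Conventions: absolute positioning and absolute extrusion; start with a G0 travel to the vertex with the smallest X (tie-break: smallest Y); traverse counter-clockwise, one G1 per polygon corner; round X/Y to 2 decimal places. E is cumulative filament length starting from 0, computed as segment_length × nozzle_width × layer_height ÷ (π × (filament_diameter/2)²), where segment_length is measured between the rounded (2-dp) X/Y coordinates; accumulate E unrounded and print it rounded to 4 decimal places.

G0 X-8.00 Y0.00 Z11.52
G1 X-4.00 Y-6.93 E0.4258
G1 X4.00 Y-6.93 E0.8515
G1 X8.00 Y0.00 E1.2774
G1 X4.00 Y6.93 E1.7032
G1 X-4.00 Y6.93 E2.1289
G1 X-8.00 Y0.00 E2.5547

At z = 11.52 mm: the r=8 cylinder contributes a regular 6-gon of circumradius 8; the cylinder at (4.5, -2.5) does not reach this height (z outside [12.5, 17.5]); After the difference (first − rest): none of the subtracted shapes is present at this height, so the r=8 cylinder is unchanged — 1 connected region. The outline is a single polygon with 6 vertices. Extrusion per mm of travel: 0.4 × 0.32 / (π × 0.875²) = 0.053216. Accumulating E over each segment gives final E = 2.5547.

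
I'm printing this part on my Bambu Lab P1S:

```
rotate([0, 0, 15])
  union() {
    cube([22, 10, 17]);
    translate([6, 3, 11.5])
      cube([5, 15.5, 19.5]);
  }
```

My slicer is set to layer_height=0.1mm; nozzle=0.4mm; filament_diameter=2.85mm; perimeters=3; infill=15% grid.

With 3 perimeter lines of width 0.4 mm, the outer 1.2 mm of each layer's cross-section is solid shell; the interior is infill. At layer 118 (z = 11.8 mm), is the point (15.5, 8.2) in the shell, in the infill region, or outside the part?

infill

At z = 11.8 mm: the 22×10 cube contributes its full rectangle; the 5×15.5 cube at (6, 3) contributes its full rectangle; Taking the union: the regions partially overlap (shared area 35.00 mm²), so overlapping operands fuse into one piece — 1 connected region; (rotated 15° about Z; rotation is an isometry so areas/perimeters/island counts are preserved). Overall, the cross-section is a single solid region. Undo the 15° rotation: the query point maps to (17.094, 3.909) in the un-rotated model frame. The nearest boundary edge runs (22.00, 0.00)→(0.00, 0.00); distance from the point to it = 3.91 mm. The point is inside the cross-section and 3.91 mm from the nearest boundary — more than the 1.2 mm shell width (3 × 0.4), so it's in the infill interior.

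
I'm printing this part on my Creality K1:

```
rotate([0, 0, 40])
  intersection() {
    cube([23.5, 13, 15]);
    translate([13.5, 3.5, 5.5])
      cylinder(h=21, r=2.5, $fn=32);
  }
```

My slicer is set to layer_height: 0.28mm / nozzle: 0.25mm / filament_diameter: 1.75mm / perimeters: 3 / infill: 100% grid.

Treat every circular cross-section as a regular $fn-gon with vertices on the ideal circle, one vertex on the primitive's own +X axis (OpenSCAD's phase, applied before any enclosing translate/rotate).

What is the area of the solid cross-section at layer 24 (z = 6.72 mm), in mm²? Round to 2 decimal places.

At z = 6.72 mm: the 23.5×13 cube contributes its full rectangle (area 305.50 mm²); the r=2.5 cylinder at (13.5, 3.5) gives a regular 32-gon of circumradius 2.5 (constant along its height) (area = (32/2)·2.500²·sin(360°/32) = 19.51 mm²); After intersecting: the r=2.5 cylinder at (13.5, 3.5) lies inside the 23.5×13 cube, so the common part is the r=2.5 cylinder at (13.5, 3.5) itself — area = 19.51 mm²; (whole slice rotated 40° about Z — lengths, areas and connectivity unchanged). Overall, the cross-section is a single solid region. Net area = 19.51 mm².

19.51 mm²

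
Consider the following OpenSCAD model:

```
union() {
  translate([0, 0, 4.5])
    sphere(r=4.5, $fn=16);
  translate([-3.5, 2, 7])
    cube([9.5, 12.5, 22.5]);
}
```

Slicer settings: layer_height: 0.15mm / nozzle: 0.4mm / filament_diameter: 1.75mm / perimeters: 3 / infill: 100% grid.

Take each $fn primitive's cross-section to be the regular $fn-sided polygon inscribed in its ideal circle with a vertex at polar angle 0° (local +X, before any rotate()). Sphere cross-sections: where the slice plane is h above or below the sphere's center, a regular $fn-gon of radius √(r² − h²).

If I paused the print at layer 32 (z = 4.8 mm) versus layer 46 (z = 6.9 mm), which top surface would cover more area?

Layer 32 (z = 4.8): the r=4.5 sphere contributes a regular 16-gon of circumradius √(4.5²−0.3²) = 4.490 (area = (16/2)·4.490²·sin(360°/16) = 61.72 mm²); the cube at (-3.5, 2) does not reach this height (z outside [7, 29.5]); Combining (union): only the r=4.5 sphere is present, so the union is just that shape — area = 61.72 mm². So its area = 61.72 mm². Layer 46 (z = 6.9): the sphere: section is a regular 16-gon, circumradius = √(r²−h²) = √(4.5²−2.4²) = 3.807 (area = (16/2)·3.807²·sin(360°/16) = 44.36 mm²); the cube at (-3.5, 2) does not reach this height (z outside [7, 29.5]); Taking the union: only the r=4.5 sphere is present, so the union is just that shape — area = 44.36 mm². So its area = 44.36 mm². Layer 32 is larger (61.72 vs 44.36 mm²).

layer 32 (z = 4.8 mm)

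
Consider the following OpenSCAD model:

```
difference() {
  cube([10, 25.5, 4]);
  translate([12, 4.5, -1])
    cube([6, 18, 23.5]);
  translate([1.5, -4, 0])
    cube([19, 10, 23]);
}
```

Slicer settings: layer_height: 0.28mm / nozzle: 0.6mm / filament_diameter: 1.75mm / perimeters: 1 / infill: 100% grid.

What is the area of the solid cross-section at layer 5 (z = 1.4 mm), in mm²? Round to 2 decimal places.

204.00 mm²

At z = 1.4 mm: the cube (footprint 10×25.5) is included at this height (area 255.00 mm²); the cube at (12, 4.5) (footprint 6×18) is included at this height (area 108.00 mm²); the 19×10 cube at (1.5, -4) contributes its full rectangle (area 190.00 mm²); Subtracting the remaining from the first: starting from the 10×25.5 cube (255.00 mm²), the 6×18 cube at (12, 4.5) misses the remaining region (no effect); the 19×10 cube at (1.5, -4) partially overlaps it — only the 51.00 mm² overlap (of its 190.00 mm²) is removed, clipping the outline — area = 204.00 mm². Overall, the cross-section is a single solid region. Net area = 204.00 mm².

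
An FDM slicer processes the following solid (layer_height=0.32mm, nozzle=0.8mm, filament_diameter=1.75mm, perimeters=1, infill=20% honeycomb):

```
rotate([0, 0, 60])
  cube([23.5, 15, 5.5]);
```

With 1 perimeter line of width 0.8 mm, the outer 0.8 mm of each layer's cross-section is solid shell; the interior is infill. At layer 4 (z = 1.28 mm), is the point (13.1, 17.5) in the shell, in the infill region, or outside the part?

At z = 1.28 mm: the cube (footprint 23.5×15) is included at this height; (whole slice rotated 60° about Z — lengths, areas and connectivity unchanged). Overall, the cross-section is a single solid region. Undo the 60° rotation: the query point maps to (21.705, -2.595) in the un-rotated model frame. The nearest boundary edge runs (0.00, 0.00)→(23.50, 0.00); distance from the point to it = 2.59 mm. The point is not inside any of the regions above, so it lies outside the cross-section (2.59 mm from the nearest boundary).

outside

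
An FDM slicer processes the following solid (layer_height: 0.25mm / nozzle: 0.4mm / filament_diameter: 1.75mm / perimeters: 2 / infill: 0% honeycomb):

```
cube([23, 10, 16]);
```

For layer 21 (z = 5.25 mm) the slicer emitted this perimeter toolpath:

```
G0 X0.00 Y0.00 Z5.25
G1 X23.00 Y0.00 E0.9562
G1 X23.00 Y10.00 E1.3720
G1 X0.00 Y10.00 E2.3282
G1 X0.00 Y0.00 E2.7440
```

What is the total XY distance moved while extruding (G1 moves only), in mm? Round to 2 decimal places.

Sum the Euclidean lengths of each G1 segment: total = 66.00 mm.

66.00 mm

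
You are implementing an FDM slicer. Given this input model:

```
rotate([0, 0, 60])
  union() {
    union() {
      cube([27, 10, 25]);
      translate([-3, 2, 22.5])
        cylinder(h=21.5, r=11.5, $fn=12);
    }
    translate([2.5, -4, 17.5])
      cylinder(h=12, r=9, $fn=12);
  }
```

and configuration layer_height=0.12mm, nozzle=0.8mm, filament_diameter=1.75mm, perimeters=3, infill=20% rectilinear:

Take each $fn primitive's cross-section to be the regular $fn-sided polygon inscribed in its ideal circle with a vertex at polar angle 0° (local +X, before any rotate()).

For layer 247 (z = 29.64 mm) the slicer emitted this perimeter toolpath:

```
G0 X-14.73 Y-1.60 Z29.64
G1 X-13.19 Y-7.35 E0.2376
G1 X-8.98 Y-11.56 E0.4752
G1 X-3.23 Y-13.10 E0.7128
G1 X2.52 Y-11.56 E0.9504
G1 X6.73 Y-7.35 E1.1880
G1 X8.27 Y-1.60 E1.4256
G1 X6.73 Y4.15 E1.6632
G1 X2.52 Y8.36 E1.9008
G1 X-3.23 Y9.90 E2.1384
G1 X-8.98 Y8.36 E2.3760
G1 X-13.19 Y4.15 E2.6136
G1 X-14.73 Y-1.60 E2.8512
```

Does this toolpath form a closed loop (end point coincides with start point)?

Start point (G0): (-14.73, -1.60). End point (last G1): the path returns to the start — closed.

yes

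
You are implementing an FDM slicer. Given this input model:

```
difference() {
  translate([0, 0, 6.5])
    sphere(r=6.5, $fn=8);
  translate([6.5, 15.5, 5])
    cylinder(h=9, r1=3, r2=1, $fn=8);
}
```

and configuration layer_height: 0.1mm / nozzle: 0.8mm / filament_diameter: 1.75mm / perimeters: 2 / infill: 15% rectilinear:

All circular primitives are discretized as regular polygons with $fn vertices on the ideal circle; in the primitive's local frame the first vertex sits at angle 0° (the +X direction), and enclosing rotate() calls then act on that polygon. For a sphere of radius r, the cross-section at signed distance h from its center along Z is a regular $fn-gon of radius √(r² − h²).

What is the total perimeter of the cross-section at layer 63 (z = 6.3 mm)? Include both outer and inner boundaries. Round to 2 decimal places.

At z = 6.3 mm: the sphere: section is a regular 8-gon, circumradius = √(r²−h²) = √(6.5²−0.2²) = 6.497 (perimeter = 2·8·6.497·sin(180°/8) = 39.78 mm); the cone at (6.5, 15.5) (r1=3→r2=1) has section circumradius 2.711 here — a regular 8-gon (perimeter = 2·8·2.711·sin(180°/8) = 16.60 mm); Subtracting the remaining from the first: starting from the r=6.5 sphere, the cone at (6.5, 15.5) misses the remaining region (no effect) — boundary = 39.78 mm. Overall, the cross-section is a single solid region. Total boundary length (outer) = 39.78 mm.

39.78 mm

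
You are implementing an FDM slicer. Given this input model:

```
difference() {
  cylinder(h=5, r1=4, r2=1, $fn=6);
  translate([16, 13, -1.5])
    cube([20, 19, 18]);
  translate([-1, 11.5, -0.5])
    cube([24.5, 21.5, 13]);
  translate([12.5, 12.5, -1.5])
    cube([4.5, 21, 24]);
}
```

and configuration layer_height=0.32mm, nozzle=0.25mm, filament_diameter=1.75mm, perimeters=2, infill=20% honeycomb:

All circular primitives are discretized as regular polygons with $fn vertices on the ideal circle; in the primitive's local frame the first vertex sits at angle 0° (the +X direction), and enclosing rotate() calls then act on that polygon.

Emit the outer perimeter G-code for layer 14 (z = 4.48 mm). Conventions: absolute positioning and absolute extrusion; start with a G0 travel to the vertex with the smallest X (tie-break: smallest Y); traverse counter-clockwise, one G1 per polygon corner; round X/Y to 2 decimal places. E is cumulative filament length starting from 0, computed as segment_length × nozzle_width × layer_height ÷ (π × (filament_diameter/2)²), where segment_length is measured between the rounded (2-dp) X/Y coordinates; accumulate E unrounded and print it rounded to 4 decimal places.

At z = 4.48 mm: the cone (r1=4→r2=1) has section circumradius 1.312 here — a regular 6-gon; the 20×19 cube at (16, 13) contributes its full rectangle; the cube at (-1, 11.5) is present — its section is the full 24.5×21.5 rectangle; the cube at (12.5, 12.5) is present — its section is the full 4.5×21 rectangle; After the difference (first − rest): starting from the cone, the 20×19 cube at (16, 13) misses the remaining region (no effect); the 24.5×21.5 cube at (-1, 11.5) misses the remaining region (no effect); the 4.5×21 cube at (12.5, 12.5) misses the remaining region (no effect) — 1 connected region. The outline is a single polygon with 6 vertices. Extrusion per mm of travel: 0.25 × 0.32 / (π × 0.875²) = 0.033260. Accumulating E over each segment gives final E = 0.2624.

G0 X-1.31 Y0.00 Z4.48
G1 X-0.66 Y-1.14 E0.0436
G1 X0.66 Y-1.14 E0.0876
G1 X1.31 Y0.00 E0.1312
G1 X0.66 Y1.14 E0.1748
G1 X-0.66 Y1.14 E0.2187
G1 X-1.31 Y0.00 E0.2624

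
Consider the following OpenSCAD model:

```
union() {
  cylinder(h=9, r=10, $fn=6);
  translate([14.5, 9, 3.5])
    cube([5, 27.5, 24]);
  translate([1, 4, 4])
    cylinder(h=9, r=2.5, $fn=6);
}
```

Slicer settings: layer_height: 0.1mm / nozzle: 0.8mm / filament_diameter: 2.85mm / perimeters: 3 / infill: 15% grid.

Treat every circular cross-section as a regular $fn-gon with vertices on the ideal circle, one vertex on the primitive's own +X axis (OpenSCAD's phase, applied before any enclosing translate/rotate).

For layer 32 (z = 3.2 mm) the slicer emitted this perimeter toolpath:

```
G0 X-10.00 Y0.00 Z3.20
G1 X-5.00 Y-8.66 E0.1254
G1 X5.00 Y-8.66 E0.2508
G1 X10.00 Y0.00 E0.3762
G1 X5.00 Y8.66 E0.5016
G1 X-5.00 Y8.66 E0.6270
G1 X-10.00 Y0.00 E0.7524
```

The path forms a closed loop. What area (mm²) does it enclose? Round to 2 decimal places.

259.80 mm²

Apply the shoelace formula to the sequence of (X, Y) vertices; enclosed area = 259.80 mm².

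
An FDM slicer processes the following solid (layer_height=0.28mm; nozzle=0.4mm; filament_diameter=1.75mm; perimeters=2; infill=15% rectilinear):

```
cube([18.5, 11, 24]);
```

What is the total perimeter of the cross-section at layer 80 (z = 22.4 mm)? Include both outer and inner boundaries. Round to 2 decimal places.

At z = 22.4 mm: the cube (footprint 18.5×11) is included at this height (perimeter 59.00 mm). Overall, the cross-section is a single solid region. Total boundary length (outer) = 59.00 mm.

59.00 mm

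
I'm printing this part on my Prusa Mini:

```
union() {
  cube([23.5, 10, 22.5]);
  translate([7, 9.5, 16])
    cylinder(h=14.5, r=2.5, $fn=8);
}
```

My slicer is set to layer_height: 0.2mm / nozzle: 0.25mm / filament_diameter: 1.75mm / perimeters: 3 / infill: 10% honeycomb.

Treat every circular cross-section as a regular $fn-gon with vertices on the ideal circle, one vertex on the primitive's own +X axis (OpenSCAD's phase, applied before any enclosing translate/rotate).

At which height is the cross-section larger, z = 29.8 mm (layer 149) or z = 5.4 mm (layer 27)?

layer 27 (z = 5.4 mm)

Layer 149 (z = 29.8): the cube does not reach this height (z outside [0, 22.5]); the cylinder at (7, 9.5): section is a regular 8-gon, circumradius r=2.5 (area = (8/2)·2.500²·sin(360°/8) = 17.68 mm²); Taking the union: only the r=2.5 cylinder at (7, 9.5) is present, so the union is just that shape — area = 17.68 mm². So its area = 17.68 mm². Layer 27 (z = 5.4): the 23.5×10 cube contributes its full rectangle (area 235.00 mm²); the cylinder at (7, 9.5) does not reach this height (z outside [16, 30.5]); Combining (union): only the 23.5×10 cube is present, so the union is just that shape — area = 235.00 mm². So its area = 235.00 mm². Layer 27 is larger (235.00 vs 17.68 mm²).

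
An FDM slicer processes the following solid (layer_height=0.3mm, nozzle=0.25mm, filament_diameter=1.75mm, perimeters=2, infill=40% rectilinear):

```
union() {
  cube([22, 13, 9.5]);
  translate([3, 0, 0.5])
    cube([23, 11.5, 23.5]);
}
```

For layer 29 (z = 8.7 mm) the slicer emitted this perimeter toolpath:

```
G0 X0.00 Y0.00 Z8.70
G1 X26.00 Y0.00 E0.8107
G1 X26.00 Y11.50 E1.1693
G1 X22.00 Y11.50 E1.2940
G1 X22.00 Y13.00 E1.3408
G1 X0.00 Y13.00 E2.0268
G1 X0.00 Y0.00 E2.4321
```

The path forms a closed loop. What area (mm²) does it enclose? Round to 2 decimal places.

Apply the shoelace formula to the sequence of (X, Y) vertices; enclosed area = 332.00 mm².

332.00 mm²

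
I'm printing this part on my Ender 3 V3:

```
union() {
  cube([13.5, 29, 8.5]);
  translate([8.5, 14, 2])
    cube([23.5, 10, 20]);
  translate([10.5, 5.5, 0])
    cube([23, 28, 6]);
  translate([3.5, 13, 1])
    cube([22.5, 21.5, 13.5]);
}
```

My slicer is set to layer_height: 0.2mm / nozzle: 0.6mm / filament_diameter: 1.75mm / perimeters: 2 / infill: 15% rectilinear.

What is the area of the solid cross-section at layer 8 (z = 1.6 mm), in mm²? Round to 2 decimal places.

At z = 1.6 mm: the cube (footprint 13.5×29) is included at this height (area 391.50 mm²); the cube at (8.5, 14) is not intersected at this z (z outside [2, 22]); the 23×28 cube at (10.5, 5.5) contributes its full rectangle (area 644.00 mm²); the 22.5×21.5 cube at (3.5, 13) contributes its full rectangle (area 483.75 mm²); Merging all regions: the regions partially overlap — summed areas 1519.25 mm² minus the doubly-counted overlap 500.25 mm² gives 1019.00 mm² — area = 1019.00 mm². Overall, the cross-section is a single solid region. Net area = 1019.00 mm².

1019.00 mm²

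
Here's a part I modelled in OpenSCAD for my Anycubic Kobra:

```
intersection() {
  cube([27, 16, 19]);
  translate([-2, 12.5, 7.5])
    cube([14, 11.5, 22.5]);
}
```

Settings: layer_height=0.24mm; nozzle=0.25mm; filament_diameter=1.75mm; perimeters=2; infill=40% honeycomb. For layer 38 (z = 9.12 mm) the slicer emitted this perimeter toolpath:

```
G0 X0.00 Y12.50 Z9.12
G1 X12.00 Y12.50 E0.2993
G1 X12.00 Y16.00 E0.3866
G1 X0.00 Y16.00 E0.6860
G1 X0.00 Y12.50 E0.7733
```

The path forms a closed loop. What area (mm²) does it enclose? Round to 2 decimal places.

Apply the shoelace formula to the sequence of (X, Y) vertices; enclosed area = 42.00 mm².

42.00 mm²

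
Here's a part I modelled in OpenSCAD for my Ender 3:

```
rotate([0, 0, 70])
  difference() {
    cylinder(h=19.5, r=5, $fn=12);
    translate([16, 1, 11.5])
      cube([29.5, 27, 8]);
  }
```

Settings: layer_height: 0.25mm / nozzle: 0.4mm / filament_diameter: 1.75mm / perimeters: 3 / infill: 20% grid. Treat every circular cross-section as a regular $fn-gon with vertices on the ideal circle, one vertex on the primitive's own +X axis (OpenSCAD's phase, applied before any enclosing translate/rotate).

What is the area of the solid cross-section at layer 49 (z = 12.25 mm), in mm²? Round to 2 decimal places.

At z = 12.25 mm: the r=5 cylinder contributes a regular 12-gon of circumradius 5 (area = (12/2)·5.000²·sin(360°/12) = 75.00 mm²); the 29.5×27 cube at (16, 1) contributes its full rectangle (area 796.50 mm²); Subtracting the remaining from the first: starting from the r=5 cylinder (75.00 mm²), the 29.5×27 cube at (16, 1) misses the remaining region (no effect) — area = 75.00 mm²; (whole slice rotated 70° about Z — lengths, areas and connectivity unchanged). Overall, the cross-section is a single solid region. Net area = 75.00 mm².

75.00 mm²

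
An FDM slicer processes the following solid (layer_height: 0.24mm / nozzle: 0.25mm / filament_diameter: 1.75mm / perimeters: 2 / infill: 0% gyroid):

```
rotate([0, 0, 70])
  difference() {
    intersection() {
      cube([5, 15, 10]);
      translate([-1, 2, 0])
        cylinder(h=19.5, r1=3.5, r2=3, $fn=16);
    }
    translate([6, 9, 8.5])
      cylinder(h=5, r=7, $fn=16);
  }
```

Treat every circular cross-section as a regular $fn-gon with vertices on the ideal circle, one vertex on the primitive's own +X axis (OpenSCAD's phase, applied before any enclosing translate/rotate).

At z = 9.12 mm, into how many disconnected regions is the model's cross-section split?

At z = 9.12 mm: the 5×15 cube contributes its full rectangle; the cone at (-1, 2) (r1=3.5→r2=3) has section circumradius 3.266 here — a regular 16-gon; After intersecting: the cone at (-1, 2) partially overlaps the 5×15 cube; clipping to the common part keeps 9.00 mm² — 1 connected region; the cylinder at (6, 9): section is a regular 16-gon, circumradius r=7; After the difference (first − rest): starting from the result so far, the r=7 cylinder at (6, 9) partially overlaps it — only the 0.34 mm² overlap (of its 150.01 mm²) is removed, clipping the outline — 1 connected region; (rotated 70° about Z; rotation is an isometry so areas/perimeters/island counts are preserved). The result has 1 disconnected region.

1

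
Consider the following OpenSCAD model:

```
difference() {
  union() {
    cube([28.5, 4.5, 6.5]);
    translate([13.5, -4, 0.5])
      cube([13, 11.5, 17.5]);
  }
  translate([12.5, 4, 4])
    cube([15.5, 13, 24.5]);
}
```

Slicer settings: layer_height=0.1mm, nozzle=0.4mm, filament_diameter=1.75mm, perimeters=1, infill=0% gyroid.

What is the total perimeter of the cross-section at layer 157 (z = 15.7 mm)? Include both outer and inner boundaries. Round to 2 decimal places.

42.00 mm

At z = 15.7 mm: the cube does not reach this height (z outside [0, 6.5]); the 13×11.5 cube at (13.5, -4) contributes its full rectangle (perimeter 49.00 mm); Combining (union): only the 13×11.5 cube at (13.5, -4) is present, so the union is just that shape — boundary = 49.00 mm; the cube at (12.5, 4) is present — its section is the full 15.5×13 rectangle (perimeter 57.00 mm); After the difference (first − rest): starting from that combined region, the 15.5×13 cube at (12.5, 4) partially overlaps it — only the 45.50 mm² overlap (of its 201.50 mm²) is removed, clipping the outline — boundary = 42.00 mm. Overall, the cross-section is a single solid region. Total boundary length (outer) = 42.00 mm.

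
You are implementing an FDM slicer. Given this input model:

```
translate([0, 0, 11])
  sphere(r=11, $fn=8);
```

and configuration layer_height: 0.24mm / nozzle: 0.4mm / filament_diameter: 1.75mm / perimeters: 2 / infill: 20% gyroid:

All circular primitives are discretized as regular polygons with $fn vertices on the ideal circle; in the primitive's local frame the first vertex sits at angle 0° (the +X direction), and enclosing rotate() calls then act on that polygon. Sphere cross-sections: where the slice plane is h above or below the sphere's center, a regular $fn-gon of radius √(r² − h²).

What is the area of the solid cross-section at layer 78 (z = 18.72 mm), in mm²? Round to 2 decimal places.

At z = 18.72 mm: the r=11 sphere slices to a regular 8-gon of circumradius 7.836 (√(r²−h²) with h=7.72 from center) (area = (8/2)·7.836²·sin(360°/8) = 173.67 mm²). Overall, the cross-section is a single solid region. Net area = 173.67 mm².

173.67 mm²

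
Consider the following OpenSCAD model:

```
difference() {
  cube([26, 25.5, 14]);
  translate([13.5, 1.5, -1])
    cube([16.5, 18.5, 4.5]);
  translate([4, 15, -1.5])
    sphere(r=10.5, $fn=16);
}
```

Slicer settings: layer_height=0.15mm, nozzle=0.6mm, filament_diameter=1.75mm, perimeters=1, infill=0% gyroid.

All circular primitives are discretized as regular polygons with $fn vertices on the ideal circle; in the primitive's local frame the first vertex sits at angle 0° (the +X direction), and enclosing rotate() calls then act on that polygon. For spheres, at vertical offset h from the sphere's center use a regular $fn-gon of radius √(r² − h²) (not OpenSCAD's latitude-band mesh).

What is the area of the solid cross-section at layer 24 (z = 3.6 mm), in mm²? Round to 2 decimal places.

463.92 mm²

At z = 3.6 mm: the 26×25.5 cube contributes its full rectangle (area 663.00 mm²); the cube at (13.5, 1.5) does not reach this height (z outside [-1, 3.5]); the r=10.5 sphere at (4, 15) contributes a regular 16-gon of circumradius √(10.5²−5.1²) = 9.178 (area = (16/2)·9.178²·sin(360°/16) = 257.90 mm²); Subtracting the remaining from the first: starting from the 26×25.5 cube (663.00 mm²), the r=10.5 sphere at (4, 15) partially overlaps it — only the 199.08 mm² overlap (of its 257.90 mm²) is removed, clipping the outline — area = 463.92 mm². Overall, the cross-section is a single solid region. Net area = 463.92 mm².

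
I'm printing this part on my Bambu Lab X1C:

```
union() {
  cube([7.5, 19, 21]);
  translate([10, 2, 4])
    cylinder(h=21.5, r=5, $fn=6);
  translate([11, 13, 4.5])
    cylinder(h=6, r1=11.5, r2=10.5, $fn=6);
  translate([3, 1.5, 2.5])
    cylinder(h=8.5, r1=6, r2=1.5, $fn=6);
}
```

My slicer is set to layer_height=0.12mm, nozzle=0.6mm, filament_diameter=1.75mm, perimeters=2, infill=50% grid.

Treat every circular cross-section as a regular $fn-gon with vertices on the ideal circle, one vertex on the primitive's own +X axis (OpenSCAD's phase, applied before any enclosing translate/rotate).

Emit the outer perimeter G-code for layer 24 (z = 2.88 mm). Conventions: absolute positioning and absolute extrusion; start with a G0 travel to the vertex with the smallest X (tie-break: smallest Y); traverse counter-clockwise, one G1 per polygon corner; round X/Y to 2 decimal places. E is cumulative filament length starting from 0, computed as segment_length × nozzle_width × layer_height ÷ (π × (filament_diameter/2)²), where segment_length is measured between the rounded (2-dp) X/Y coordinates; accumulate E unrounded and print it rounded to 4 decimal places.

G0 X-2.80 Y1.50 Z2.88
G1 X0.10 Y-3.52 E0.1735
G1 X5.90 Y-3.52 E0.3472
G1 X8.80 Y1.50 E0.5207
G1 X7.50 Y3.75 E0.5985
G1 X7.50 Y19.00 E1.0550
G1 X0.00 Y19.00 E1.2795
G1 X0.00 Y6.35 E1.6582
G1 X-2.80 Y1.50 E1.8258

At z = 2.88 mm: the 7.5×19 cube contributes its full rectangle; the cylinder at (10, 2) is not intersected at this z (z outside [4, 25.5]); the cone at (11, 13) does not reach this height (z outside [4.5, 10.5]); the cone at (3, 1.5): at t=0.045 of its height the radius interpolates to r₁+(r₂−r₁)t = 5.799, giving a regular 6-gon of that circumradius; Taking the union: the regions partially overlap (shared area 46.69 mm²), so overlapping operands fuse into one piece — 1 connected region. The outline is a single polygon with 8 vertices. Extrusion per mm of travel: 0.6 × 0.12 / (π × 0.875²) = 0.029934. Accumulating E over each segment gives final E = 1.8258.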